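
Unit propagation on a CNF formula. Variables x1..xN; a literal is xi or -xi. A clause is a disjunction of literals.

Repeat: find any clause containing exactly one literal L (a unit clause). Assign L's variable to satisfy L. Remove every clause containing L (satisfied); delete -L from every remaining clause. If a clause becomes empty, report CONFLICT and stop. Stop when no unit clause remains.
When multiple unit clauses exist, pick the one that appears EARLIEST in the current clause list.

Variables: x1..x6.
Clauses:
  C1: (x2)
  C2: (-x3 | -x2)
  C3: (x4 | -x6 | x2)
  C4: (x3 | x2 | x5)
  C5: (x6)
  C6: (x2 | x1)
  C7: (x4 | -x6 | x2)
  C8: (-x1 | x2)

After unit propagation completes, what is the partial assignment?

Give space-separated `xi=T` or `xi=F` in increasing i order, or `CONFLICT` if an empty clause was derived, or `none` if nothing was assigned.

unit clause [2] forces x2=T; simplify:
  drop -2 from [-3, -2] -> [-3]
  satisfied 6 clause(s); 2 remain; assigned so far: [2]
unit clause [-3] forces x3=F; simplify:
  satisfied 1 clause(s); 1 remain; assigned so far: [2, 3]
unit clause [6] forces x6=T; simplify:
  satisfied 1 clause(s); 0 remain; assigned so far: [2, 3, 6]

Answer: x2=T x3=F x6=T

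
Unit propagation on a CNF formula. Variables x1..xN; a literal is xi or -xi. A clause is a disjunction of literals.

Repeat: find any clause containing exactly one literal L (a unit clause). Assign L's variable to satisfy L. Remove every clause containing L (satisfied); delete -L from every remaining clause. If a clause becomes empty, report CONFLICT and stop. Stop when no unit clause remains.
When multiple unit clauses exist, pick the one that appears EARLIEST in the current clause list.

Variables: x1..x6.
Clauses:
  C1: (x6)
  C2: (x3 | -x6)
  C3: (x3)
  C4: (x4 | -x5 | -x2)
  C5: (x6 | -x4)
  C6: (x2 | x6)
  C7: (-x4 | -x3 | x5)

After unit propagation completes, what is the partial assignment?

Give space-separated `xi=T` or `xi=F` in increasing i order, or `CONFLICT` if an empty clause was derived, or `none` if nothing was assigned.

unit clause [6] forces x6=T; simplify:
  drop -6 from [3, -6] -> [3]
  satisfied 3 clause(s); 4 remain; assigned so far: [6]
unit clause [3] forces x3=T; simplify:
  drop -3 from [-4, -3, 5] -> [-4, 5]
  satisfied 2 clause(s); 2 remain; assigned so far: [3, 6]

Answer: x3=T x6=T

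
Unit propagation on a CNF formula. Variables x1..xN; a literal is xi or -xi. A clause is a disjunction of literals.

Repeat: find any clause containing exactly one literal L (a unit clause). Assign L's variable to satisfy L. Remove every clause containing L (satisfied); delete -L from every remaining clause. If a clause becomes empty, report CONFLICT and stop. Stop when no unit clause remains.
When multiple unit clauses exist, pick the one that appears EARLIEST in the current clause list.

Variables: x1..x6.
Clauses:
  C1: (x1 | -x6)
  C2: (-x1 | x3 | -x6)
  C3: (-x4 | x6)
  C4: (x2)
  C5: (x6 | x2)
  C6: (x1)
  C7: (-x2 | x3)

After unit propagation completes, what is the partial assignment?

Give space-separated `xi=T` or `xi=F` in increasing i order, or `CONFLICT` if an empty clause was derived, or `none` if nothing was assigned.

unit clause [2] forces x2=T; simplify:
  drop -2 from [-2, 3] -> [3]
  satisfied 2 clause(s); 5 remain; assigned so far: [2]
unit clause [1] forces x1=T; simplify:
  drop -1 from [-1, 3, -6] -> [3, -6]
  satisfied 2 clause(s); 3 remain; assigned so far: [1, 2]
unit clause [3] forces x3=T; simplify:
  satisfied 2 clause(s); 1 remain; assigned so far: [1, 2, 3]

Answer: x1=T x2=T x3=T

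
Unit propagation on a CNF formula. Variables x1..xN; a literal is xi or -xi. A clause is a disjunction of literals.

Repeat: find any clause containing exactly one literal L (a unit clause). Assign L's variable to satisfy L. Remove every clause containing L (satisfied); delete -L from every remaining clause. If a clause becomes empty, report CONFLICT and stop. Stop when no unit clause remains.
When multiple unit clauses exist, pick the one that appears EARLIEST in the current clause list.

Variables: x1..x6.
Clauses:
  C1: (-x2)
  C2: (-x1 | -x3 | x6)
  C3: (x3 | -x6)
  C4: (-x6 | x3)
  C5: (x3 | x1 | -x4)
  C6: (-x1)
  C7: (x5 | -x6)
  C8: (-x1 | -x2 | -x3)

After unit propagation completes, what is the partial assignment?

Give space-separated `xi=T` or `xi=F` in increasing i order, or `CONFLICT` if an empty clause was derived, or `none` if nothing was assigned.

Answer: x1=F x2=F

Derivation:
unit clause [-2] forces x2=F; simplify:
  satisfied 2 clause(s); 6 remain; assigned so far: [2]
unit clause [-1] forces x1=F; simplify:
  drop 1 from [3, 1, -4] -> [3, -4]
  satisfied 2 clause(s); 4 remain; assigned so far: [1, 2]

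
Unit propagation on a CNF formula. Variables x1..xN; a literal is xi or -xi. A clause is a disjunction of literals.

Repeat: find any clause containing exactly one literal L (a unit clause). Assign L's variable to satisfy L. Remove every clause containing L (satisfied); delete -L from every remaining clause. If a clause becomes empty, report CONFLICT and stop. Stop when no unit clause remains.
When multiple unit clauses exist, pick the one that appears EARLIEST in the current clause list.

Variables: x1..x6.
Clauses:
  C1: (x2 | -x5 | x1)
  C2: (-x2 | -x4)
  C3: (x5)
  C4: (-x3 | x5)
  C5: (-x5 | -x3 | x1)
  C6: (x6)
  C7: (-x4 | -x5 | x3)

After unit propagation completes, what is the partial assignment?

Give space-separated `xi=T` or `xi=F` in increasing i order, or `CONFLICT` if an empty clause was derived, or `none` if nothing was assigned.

unit clause [5] forces x5=T; simplify:
  drop -5 from [2, -5, 1] -> [2, 1]
  drop -5 from [-5, -3, 1] -> [-3, 1]
  drop -5 from [-4, -5, 3] -> [-4, 3]
  satisfied 2 clause(s); 5 remain; assigned so far: [5]
unit clause [6] forces x6=T; simplify:
  satisfied 1 clause(s); 4 remain; assigned so far: [5, 6]

Answer: x5=T x6=T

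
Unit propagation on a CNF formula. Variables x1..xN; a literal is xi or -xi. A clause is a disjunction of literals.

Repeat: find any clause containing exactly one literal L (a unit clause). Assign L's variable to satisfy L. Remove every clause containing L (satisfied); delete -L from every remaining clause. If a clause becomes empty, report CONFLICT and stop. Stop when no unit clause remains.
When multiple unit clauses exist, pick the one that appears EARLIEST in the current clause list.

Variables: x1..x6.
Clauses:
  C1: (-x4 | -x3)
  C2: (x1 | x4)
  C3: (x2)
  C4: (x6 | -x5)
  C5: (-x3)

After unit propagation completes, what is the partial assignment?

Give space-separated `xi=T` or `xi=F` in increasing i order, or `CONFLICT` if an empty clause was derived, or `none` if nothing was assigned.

Answer: x2=T x3=F

Derivation:
unit clause [2] forces x2=T; simplify:
  satisfied 1 clause(s); 4 remain; assigned so far: [2]
unit clause [-3] forces x3=F; simplify:
  satisfied 2 clause(s); 2 remain; assigned so far: [2, 3]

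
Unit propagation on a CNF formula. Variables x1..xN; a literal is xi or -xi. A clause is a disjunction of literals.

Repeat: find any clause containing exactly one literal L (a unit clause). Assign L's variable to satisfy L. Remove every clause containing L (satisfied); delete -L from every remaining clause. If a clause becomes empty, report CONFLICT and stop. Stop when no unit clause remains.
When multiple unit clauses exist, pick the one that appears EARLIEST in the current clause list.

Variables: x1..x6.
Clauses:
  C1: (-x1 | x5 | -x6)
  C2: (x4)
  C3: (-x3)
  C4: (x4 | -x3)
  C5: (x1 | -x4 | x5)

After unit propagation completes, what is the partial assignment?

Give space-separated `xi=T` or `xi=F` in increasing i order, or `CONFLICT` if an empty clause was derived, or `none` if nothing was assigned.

unit clause [4] forces x4=T; simplify:
  drop -4 from [1, -4, 5] -> [1, 5]
  satisfied 2 clause(s); 3 remain; assigned so far: [4]
unit clause [-3] forces x3=F; simplify:
  satisfied 1 clause(s); 2 remain; assigned so far: [3, 4]

Answer: x3=F x4=T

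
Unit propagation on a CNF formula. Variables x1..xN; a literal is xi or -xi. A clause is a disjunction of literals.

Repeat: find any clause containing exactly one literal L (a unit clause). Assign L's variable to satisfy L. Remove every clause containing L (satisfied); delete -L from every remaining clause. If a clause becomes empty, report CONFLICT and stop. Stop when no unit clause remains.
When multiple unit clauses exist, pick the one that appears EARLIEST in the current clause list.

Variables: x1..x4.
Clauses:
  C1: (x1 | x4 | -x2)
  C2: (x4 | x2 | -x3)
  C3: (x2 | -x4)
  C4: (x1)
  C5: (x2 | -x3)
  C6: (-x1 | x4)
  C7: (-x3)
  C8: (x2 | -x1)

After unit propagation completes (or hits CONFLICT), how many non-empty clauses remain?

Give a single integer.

Answer: 0

Derivation:
unit clause [1] forces x1=T; simplify:
  drop -1 from [-1, 4] -> [4]
  drop -1 from [2, -1] -> [2]
  satisfied 2 clause(s); 6 remain; assigned so far: [1]
unit clause [4] forces x4=T; simplify:
  drop -4 from [2, -4] -> [2]
  satisfied 2 clause(s); 4 remain; assigned so far: [1, 4]
unit clause [2] forces x2=T; simplify:
  satisfied 3 clause(s); 1 remain; assigned so far: [1, 2, 4]
unit clause [-3] forces x3=F; simplify:
  satisfied 1 clause(s); 0 remain; assigned so far: [1, 2, 3, 4]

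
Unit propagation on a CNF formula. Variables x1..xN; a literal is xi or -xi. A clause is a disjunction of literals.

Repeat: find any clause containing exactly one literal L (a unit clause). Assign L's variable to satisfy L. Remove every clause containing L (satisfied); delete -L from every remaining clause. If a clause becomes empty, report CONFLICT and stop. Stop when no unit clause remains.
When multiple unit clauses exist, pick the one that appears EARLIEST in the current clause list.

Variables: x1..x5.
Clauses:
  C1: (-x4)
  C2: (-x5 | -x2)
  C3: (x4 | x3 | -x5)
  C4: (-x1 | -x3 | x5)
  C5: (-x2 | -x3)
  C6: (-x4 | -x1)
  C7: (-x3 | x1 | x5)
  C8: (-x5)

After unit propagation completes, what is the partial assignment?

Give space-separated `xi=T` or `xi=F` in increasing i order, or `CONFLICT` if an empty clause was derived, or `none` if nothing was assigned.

Answer: x4=F x5=F

Derivation:
unit clause [-4] forces x4=F; simplify:
  drop 4 from [4, 3, -5] -> [3, -5]
  satisfied 2 clause(s); 6 remain; assigned so far: [4]
unit clause [-5] forces x5=F; simplify:
  drop 5 from [-1, -3, 5] -> [-1, -3]
  drop 5 from [-3, 1, 5] -> [-3, 1]
  satisfied 3 clause(s); 3 remain; assigned so far: [4, 5]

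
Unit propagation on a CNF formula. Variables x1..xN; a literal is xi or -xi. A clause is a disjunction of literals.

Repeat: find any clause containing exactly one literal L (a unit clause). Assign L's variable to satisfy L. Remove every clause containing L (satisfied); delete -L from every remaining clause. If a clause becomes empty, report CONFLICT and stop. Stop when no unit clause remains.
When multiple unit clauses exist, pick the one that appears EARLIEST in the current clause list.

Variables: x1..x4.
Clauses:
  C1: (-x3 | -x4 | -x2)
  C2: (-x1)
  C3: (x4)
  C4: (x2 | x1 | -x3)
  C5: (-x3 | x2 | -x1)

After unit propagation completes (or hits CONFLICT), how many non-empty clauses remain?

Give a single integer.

Answer: 2

Derivation:
unit clause [-1] forces x1=F; simplify:
  drop 1 from [2, 1, -3] -> [2, -3]
  satisfied 2 clause(s); 3 remain; assigned so far: [1]
unit clause [4] forces x4=T; simplify:
  drop -4 from [-3, -4, -2] -> [-3, -2]
  satisfied 1 clause(s); 2 remain; assigned so far: [1, 4]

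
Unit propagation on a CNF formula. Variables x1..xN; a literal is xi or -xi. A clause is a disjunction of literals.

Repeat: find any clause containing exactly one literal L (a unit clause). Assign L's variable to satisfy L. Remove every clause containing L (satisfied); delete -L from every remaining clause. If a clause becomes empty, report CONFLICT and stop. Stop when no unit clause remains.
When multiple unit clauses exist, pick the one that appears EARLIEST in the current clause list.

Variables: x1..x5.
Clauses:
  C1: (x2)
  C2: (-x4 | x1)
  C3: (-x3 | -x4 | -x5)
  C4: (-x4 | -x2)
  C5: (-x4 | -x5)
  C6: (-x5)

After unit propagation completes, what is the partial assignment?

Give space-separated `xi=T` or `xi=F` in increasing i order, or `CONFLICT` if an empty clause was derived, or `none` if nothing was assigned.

unit clause [2] forces x2=T; simplify:
  drop -2 from [-4, -2] -> [-4]
  satisfied 1 clause(s); 5 remain; assigned so far: [2]
unit clause [-4] forces x4=F; simplify:
  satisfied 4 clause(s); 1 remain; assigned so far: [2, 4]
unit clause [-5] forces x5=F; simplify:
  satisfied 1 clause(s); 0 remain; assigned so far: [2, 4, 5]

Answer: x2=T x4=F x5=F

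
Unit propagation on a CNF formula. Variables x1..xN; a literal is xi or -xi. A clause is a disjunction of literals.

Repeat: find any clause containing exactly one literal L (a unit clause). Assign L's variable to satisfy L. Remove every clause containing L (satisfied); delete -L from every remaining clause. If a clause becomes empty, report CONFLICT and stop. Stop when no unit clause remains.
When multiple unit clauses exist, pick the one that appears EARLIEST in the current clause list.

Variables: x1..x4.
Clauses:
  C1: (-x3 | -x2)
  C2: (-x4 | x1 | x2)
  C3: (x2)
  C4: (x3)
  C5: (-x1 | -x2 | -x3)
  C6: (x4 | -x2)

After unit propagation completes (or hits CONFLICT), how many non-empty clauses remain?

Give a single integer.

unit clause [2] forces x2=T; simplify:
  drop -2 from [-3, -2] -> [-3]
  drop -2 from [-1, -2, -3] -> [-1, -3]
  drop -2 from [4, -2] -> [4]
  satisfied 2 clause(s); 4 remain; assigned so far: [2]
unit clause [-3] forces x3=F; simplify:
  drop 3 from [3] -> [] (empty!)
  satisfied 2 clause(s); 2 remain; assigned so far: [2, 3]
CONFLICT (empty clause)

Answer: 1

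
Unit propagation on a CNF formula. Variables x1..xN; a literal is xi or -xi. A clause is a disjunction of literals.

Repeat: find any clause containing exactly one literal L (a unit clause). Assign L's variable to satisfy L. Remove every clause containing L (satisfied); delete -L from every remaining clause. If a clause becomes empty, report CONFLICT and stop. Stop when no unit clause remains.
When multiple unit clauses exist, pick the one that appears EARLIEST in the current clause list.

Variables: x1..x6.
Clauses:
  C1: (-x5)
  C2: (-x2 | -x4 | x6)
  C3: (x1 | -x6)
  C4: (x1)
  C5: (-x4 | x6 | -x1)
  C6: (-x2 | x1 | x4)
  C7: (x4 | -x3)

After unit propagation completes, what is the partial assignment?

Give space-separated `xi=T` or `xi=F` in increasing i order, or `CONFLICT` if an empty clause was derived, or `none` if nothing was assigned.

Answer: x1=T x5=F

Derivation:
unit clause [-5] forces x5=F; simplify:
  satisfied 1 clause(s); 6 remain; assigned so far: [5]
unit clause [1] forces x1=T; simplify:
  drop -1 from [-4, 6, -1] -> [-4, 6]
  satisfied 3 clause(s); 3 remain; assigned so far: [1, 5]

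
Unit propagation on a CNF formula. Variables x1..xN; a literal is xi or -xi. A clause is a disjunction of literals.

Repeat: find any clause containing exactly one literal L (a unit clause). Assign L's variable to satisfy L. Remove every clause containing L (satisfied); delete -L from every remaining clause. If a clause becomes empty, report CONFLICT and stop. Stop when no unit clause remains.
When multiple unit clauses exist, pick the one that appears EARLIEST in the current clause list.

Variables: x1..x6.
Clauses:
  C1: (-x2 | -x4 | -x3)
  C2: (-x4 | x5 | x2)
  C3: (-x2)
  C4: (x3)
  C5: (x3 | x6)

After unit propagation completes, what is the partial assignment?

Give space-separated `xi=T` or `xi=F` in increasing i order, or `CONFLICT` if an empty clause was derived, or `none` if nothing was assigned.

Answer: x2=F x3=T

Derivation:
unit clause [-2] forces x2=F; simplify:
  drop 2 from [-4, 5, 2] -> [-4, 5]
  satisfied 2 clause(s); 3 remain; assigned so far: [2]
unit clause [3] forces x3=T; simplify:
  satisfied 2 clause(s); 1 remain; assigned so far: [2, 3]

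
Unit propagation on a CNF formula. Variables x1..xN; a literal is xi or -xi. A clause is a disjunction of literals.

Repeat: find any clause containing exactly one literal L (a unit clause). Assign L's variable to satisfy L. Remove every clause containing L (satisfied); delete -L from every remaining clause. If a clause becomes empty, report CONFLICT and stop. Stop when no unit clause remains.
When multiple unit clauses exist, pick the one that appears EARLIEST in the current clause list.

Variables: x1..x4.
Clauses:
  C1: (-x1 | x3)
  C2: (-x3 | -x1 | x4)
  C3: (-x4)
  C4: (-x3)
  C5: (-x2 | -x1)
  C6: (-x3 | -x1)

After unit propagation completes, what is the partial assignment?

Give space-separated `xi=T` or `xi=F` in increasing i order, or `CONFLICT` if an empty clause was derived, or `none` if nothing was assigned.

unit clause [-4] forces x4=F; simplify:
  drop 4 from [-3, -1, 4] -> [-3, -1]
  satisfied 1 clause(s); 5 remain; assigned so far: [4]
unit clause [-3] forces x3=F; simplify:
  drop 3 from [-1, 3] -> [-1]
  satisfied 3 clause(s); 2 remain; assigned so far: [3, 4]
unit clause [-1] forces x1=F; simplify:
  satisfied 2 clause(s); 0 remain; assigned so far: [1, 3, 4]

Answer: x1=F x3=F x4=F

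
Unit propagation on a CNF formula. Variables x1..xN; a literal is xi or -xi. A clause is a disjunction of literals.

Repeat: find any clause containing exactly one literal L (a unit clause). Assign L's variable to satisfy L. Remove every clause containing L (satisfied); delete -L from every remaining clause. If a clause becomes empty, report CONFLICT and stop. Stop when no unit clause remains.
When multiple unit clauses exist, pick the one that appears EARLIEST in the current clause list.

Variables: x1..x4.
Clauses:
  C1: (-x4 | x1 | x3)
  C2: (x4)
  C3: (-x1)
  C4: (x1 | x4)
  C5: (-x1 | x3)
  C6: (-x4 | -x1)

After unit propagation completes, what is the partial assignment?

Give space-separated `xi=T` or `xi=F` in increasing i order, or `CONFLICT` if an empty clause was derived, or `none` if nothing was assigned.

Answer: x1=F x3=T x4=T

Derivation:
unit clause [4] forces x4=T; simplify:
  drop -4 from [-4, 1, 3] -> [1, 3]
  drop -4 from [-4, -1] -> [-1]
  satisfied 2 clause(s); 4 remain; assigned so far: [4]
unit clause [-1] forces x1=F; simplify:
  drop 1 from [1, 3] -> [3]
  satisfied 3 clause(s); 1 remain; assigned so far: [1, 4]
unit clause [3] forces x3=T; simplify:
  satisfied 1 clause(s); 0 remain; assigned so far: [1, 3, 4]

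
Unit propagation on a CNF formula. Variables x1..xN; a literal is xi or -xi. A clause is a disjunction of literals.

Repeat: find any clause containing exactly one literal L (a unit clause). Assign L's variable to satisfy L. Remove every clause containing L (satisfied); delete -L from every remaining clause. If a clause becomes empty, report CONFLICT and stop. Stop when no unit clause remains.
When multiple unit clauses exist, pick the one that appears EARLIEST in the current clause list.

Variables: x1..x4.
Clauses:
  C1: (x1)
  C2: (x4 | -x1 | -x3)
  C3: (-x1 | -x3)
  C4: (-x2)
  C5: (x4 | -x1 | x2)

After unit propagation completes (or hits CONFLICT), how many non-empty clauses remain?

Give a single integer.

unit clause [1] forces x1=T; simplify:
  drop -1 from [4, -1, -3] -> [4, -3]
  drop -1 from [-1, -3] -> [-3]
  drop -1 from [4, -1, 2] -> [4, 2]
  satisfied 1 clause(s); 4 remain; assigned so far: [1]
unit clause [-3] forces x3=F; simplify:
  satisfied 2 clause(s); 2 remain; assigned so far: [1, 3]
unit clause [-2] forces x2=F; simplify:
  drop 2 from [4, 2] -> [4]
  satisfied 1 clause(s); 1 remain; assigned so far: [1, 2, 3]
unit clause [4] forces x4=T; simplify:
  satisfied 1 clause(s); 0 remain; assigned so far: [1, 2, 3, 4]

Answer: 0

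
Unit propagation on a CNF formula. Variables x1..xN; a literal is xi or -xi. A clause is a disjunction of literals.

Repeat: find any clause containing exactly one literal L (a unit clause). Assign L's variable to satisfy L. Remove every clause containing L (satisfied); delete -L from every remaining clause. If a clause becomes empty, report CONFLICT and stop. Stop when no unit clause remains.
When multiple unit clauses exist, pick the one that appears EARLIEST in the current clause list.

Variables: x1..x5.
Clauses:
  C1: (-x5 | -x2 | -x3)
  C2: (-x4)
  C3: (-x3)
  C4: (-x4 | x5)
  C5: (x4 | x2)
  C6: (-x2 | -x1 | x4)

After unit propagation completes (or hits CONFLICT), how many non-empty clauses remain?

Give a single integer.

unit clause [-4] forces x4=F; simplify:
  drop 4 from [4, 2] -> [2]
  drop 4 from [-2, -1, 4] -> [-2, -1]
  satisfied 2 clause(s); 4 remain; assigned so far: [4]
unit clause [-3] forces x3=F; simplify:
  satisfied 2 clause(s); 2 remain; assigned so far: [3, 4]
unit clause [2] forces x2=T; simplify:
  drop -2 from [-2, -1] -> [-1]
  satisfied 1 clause(s); 1 remain; assigned so far: [2, 3, 4]
unit clause [-1] forces x1=F; simplify:
  satisfied 1 clause(s); 0 remain; assigned so far: [1, 2, 3, 4]

Answer: 0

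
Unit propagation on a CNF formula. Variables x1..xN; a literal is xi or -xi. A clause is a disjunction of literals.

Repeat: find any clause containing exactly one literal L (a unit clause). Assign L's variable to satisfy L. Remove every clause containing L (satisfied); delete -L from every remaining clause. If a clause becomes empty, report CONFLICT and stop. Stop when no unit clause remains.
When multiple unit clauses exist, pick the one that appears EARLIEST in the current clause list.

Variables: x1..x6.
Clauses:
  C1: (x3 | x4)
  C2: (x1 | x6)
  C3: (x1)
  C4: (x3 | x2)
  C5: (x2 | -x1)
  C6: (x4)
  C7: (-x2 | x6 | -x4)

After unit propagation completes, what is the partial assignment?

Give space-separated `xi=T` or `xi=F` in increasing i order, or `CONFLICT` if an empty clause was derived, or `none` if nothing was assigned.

unit clause [1] forces x1=T; simplify:
  drop -1 from [2, -1] -> [2]
  satisfied 2 clause(s); 5 remain; assigned so far: [1]
unit clause [2] forces x2=T; simplify:
  drop -2 from [-2, 6, -4] -> [6, -4]
  satisfied 2 clause(s); 3 remain; assigned so far: [1, 2]
unit clause [4] forces x4=T; simplify:
  drop -4 from [6, -4] -> [6]
  satisfied 2 clause(s); 1 remain; assigned so far: [1, 2, 4]
unit clause [6] forces x6=T; simplify:
  satisfied 1 clause(s); 0 remain; assigned so far: [1, 2, 4, 6]

Answer: x1=T x2=T x4=T x6=T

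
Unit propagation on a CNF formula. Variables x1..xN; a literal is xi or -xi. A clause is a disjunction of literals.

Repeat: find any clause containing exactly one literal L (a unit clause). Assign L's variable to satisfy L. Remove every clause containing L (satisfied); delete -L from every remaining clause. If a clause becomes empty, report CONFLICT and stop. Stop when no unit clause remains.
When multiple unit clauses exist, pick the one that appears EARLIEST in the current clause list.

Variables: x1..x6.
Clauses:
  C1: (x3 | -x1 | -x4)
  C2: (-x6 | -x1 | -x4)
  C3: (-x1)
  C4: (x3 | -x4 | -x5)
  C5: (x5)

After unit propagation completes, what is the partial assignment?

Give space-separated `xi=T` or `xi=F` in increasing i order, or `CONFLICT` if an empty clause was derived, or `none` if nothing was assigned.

unit clause [-1] forces x1=F; simplify:
  satisfied 3 clause(s); 2 remain; assigned so far: [1]
unit clause [5] forces x5=T; simplify:
  drop -5 from [3, -4, -5] -> [3, -4]
  satisfied 1 clause(s); 1 remain; assigned so far: [1, 5]

Answer: x1=F x5=T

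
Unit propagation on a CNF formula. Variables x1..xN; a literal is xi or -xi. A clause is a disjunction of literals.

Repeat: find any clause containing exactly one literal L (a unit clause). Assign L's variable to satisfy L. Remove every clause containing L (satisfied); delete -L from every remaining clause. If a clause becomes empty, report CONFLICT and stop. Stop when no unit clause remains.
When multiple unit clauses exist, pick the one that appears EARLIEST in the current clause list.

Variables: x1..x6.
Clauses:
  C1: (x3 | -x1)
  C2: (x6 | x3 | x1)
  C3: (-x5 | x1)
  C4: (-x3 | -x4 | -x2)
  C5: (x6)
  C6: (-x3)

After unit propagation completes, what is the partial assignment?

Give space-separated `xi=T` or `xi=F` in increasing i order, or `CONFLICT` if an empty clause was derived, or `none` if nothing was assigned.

unit clause [6] forces x6=T; simplify:
  satisfied 2 clause(s); 4 remain; assigned so far: [6]
unit clause [-3] forces x3=F; simplify:
  drop 3 from [3, -1] -> [-1]
  satisfied 2 clause(s); 2 remain; assigned so far: [3, 6]
unit clause [-1] forces x1=F; simplify:
  drop 1 from [-5, 1] -> [-5]
  satisfied 1 clause(s); 1 remain; assigned so far: [1, 3, 6]
unit clause [-5] forces x5=F; simplify:
  satisfied 1 clause(s); 0 remain; assigned so far: [1, 3, 5, 6]

Answer: x1=F x3=F x5=F x6=T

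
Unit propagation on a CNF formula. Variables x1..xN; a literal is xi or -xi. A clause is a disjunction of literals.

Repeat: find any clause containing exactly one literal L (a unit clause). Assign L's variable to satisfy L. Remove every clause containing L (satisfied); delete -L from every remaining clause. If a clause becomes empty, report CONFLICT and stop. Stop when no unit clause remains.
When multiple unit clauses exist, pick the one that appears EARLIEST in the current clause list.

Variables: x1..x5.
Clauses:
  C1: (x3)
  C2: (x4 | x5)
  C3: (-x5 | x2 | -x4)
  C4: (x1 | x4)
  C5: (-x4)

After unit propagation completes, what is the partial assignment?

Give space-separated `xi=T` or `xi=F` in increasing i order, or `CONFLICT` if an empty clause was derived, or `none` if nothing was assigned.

unit clause [3] forces x3=T; simplify:
  satisfied 1 clause(s); 4 remain; assigned so far: [3]
unit clause [-4] forces x4=F; simplify:
  drop 4 from [4, 5] -> [5]
  drop 4 from [1, 4] -> [1]
  satisfied 2 clause(s); 2 remain; assigned so far: [3, 4]
unit clause [5] forces x5=T; simplify:
  satisfied 1 clause(s); 1 remain; assigned so far: [3, 4, 5]
unit clause [1] forces x1=T; simplify:
  satisfied 1 clause(s); 0 remain; assigned so far: [1, 3, 4, 5]

Answer: x1=T x3=T x4=F x5=T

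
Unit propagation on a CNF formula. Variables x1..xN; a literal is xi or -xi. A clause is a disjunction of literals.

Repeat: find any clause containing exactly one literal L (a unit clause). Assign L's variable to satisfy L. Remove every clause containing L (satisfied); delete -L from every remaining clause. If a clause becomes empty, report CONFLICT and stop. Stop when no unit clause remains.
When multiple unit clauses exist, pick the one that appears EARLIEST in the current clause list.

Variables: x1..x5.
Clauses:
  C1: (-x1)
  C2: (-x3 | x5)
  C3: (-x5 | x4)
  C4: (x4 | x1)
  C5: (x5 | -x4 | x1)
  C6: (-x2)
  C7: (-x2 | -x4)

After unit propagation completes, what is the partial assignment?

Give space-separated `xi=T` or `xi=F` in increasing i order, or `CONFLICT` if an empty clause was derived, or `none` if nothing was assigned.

unit clause [-1] forces x1=F; simplify:
  drop 1 from [4, 1] -> [4]
  drop 1 from [5, -4, 1] -> [5, -4]
  satisfied 1 clause(s); 6 remain; assigned so far: [1]
unit clause [4] forces x4=T; simplify:
  drop -4 from [5, -4] -> [5]
  drop -4 from [-2, -4] -> [-2]
  satisfied 2 clause(s); 4 remain; assigned so far: [1, 4]
unit clause [5] forces x5=T; simplify:
  satisfied 2 clause(s); 2 remain; assigned so far: [1, 4, 5]
unit clause [-2] forces x2=F; simplify:
  satisfied 2 clause(s); 0 remain; assigned so far: [1, 2, 4, 5]

Answer: x1=F x2=F x4=T x5=T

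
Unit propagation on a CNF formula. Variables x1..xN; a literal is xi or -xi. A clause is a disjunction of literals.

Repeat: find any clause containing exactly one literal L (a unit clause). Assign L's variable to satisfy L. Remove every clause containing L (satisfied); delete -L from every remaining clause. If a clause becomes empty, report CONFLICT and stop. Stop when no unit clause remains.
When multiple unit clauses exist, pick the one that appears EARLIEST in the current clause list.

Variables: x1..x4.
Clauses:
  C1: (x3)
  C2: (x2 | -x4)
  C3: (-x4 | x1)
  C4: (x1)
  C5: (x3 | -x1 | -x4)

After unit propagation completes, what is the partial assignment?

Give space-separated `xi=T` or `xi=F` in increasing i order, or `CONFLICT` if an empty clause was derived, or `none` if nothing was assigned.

unit clause [3] forces x3=T; simplify:
  satisfied 2 clause(s); 3 remain; assigned so far: [3]
unit clause [1] forces x1=T; simplify:
  satisfied 2 clause(s); 1 remain; assigned so far: [1, 3]

Answer: x1=T x3=T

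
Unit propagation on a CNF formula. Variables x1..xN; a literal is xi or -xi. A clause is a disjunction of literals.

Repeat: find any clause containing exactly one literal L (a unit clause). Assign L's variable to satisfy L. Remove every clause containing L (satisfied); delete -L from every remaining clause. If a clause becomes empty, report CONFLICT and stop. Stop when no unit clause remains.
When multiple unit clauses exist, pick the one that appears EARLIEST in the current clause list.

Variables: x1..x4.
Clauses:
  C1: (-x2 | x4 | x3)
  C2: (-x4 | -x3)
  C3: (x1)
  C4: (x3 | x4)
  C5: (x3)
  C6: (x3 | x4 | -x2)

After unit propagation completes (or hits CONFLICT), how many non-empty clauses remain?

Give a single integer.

unit clause [1] forces x1=T; simplify:
  satisfied 1 clause(s); 5 remain; assigned so far: [1]
unit clause [3] forces x3=T; simplify:
  drop -3 from [-4, -3] -> [-4]
  satisfied 4 clause(s); 1 remain; assigned so far: [1, 3]
unit clause [-4] forces x4=F; simplify:
  satisfied 1 clause(s); 0 remain; assigned so far: [1, 3, 4]

Answer: 0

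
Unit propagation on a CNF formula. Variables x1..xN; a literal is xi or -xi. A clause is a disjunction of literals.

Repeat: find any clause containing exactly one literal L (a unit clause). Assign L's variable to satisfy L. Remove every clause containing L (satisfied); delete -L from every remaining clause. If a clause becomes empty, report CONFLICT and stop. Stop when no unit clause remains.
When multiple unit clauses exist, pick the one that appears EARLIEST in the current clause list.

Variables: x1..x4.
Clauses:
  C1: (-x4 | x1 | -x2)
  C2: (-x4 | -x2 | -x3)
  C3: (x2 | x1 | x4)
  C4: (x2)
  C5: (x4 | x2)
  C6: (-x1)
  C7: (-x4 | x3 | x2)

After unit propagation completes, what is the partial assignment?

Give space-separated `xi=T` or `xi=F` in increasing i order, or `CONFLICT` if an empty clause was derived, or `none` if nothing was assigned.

unit clause [2] forces x2=T; simplify:
  drop -2 from [-4, 1, -2] -> [-4, 1]
  drop -2 from [-4, -2, -3] -> [-4, -3]
  satisfied 4 clause(s); 3 remain; assigned so far: [2]
unit clause [-1] forces x1=F; simplify:
  drop 1 from [-4, 1] -> [-4]
  satisfied 1 clause(s); 2 remain; assigned so far: [1, 2]
unit clause [-4] forces x4=F; simplify:
  satisfied 2 clause(s); 0 remain; assigned so far: [1, 2, 4]

Answer: x1=F x2=T x4=F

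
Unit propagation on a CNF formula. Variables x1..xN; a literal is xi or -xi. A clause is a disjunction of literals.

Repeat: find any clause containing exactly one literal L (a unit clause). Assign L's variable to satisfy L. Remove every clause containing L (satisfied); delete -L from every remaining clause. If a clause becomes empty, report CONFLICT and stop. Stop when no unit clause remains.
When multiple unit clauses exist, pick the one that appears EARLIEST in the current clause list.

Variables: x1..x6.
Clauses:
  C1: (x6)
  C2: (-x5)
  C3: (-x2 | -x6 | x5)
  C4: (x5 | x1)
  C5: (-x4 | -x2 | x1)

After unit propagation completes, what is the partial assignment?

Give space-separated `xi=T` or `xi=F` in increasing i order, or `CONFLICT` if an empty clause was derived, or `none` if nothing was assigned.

Answer: x1=T x2=F x5=F x6=T

Derivation:
unit clause [6] forces x6=T; simplify:
  drop -6 from [-2, -6, 5] -> [-2, 5]
  satisfied 1 clause(s); 4 remain; assigned so far: [6]
unit clause [-5] forces x5=F; simplify:
  drop 5 from [-2, 5] -> [-2]
  drop 5 from [5, 1] -> [1]
  satisfied 1 clause(s); 3 remain; assigned so far: [5, 6]
unit clause [-2] forces x2=F; simplify:
  satisfied 2 clause(s); 1 remain; assigned so far: [2, 5, 6]
unit clause [1] forces x1=T; simplify:
  satisfied 1 clause(s); 0 remain; assigned so far: [1, 2, 5, 6]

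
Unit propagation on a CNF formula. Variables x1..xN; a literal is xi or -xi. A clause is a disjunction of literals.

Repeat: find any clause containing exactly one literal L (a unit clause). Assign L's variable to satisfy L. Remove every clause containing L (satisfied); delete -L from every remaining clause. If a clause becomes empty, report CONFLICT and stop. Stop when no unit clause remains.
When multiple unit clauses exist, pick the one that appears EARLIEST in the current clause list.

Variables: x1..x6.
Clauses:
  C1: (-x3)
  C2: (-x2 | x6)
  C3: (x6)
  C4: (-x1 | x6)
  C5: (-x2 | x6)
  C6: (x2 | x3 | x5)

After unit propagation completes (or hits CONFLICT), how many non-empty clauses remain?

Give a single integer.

Answer: 1

Derivation:
unit clause [-3] forces x3=F; simplify:
  drop 3 from [2, 3, 5] -> [2, 5]
  satisfied 1 clause(s); 5 remain; assigned so far: [3]
unit clause [6] forces x6=T; simplify:
  satisfied 4 clause(s); 1 remain; assigned so far: [3, 6]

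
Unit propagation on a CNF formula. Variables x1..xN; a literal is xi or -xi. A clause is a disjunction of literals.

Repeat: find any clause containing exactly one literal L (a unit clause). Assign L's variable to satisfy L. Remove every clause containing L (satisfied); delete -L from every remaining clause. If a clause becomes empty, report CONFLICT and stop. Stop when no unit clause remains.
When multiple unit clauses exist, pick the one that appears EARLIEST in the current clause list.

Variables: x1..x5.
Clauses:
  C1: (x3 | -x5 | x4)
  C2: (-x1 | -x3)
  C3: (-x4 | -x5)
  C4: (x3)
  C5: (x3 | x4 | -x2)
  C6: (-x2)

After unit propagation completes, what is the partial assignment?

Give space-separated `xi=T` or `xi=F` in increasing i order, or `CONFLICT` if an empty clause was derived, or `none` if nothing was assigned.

unit clause [3] forces x3=T; simplify:
  drop -3 from [-1, -3] -> [-1]
  satisfied 3 clause(s); 3 remain; assigned so far: [3]
unit clause [-1] forces x1=F; simplify:
  satisfied 1 clause(s); 2 remain; assigned so far: [1, 3]
unit clause [-2] forces x2=F; simplify:
  satisfied 1 clause(s); 1 remain; assigned so far: [1, 2, 3]

Answer: x1=F x2=F x3=T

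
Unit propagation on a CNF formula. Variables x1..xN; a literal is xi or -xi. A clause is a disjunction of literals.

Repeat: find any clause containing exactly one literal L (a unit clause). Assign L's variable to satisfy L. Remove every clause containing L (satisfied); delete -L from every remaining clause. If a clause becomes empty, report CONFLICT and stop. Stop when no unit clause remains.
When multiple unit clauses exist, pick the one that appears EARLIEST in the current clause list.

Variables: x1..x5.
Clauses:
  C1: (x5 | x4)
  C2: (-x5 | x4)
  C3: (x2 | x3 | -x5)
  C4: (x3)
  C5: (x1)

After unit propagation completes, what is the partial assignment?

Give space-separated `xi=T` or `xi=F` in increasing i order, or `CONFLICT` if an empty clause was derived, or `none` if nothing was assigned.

Answer: x1=T x3=T

Derivation:
unit clause [3] forces x3=T; simplify:
  satisfied 2 clause(s); 3 remain; assigned so far: [3]
unit clause [1] forces x1=T; simplify:
  satisfied 1 clause(s); 2 remain; assigned so far: [1, 3]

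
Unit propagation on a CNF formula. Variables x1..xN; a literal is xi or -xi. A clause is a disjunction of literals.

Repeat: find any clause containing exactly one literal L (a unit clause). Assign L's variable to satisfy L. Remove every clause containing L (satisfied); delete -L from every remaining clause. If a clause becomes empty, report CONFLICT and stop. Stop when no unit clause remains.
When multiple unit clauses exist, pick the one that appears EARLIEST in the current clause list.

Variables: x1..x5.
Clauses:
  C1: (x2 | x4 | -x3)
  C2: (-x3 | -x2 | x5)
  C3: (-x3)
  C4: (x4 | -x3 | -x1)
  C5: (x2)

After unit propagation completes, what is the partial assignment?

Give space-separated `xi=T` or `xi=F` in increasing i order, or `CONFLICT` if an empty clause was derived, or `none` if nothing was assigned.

unit clause [-3] forces x3=F; simplify:
  satisfied 4 clause(s); 1 remain; assigned so far: [3]
unit clause [2] forces x2=T; simplify:
  satisfied 1 clause(s); 0 remain; assigned so far: [2, 3]

Answer: x2=T x3=F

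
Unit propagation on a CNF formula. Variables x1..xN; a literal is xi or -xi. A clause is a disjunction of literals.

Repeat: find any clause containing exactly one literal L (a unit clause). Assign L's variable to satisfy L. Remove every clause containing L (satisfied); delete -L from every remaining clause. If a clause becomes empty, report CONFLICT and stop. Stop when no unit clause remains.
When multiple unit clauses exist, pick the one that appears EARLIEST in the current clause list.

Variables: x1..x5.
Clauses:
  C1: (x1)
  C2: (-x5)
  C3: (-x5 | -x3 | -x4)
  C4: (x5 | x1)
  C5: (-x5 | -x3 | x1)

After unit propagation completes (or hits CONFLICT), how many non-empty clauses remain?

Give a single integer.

unit clause [1] forces x1=T; simplify:
  satisfied 3 clause(s); 2 remain; assigned so far: [1]
unit clause [-5] forces x5=F; simplify:
  satisfied 2 clause(s); 0 remain; assigned so far: [1, 5]

Answer: 0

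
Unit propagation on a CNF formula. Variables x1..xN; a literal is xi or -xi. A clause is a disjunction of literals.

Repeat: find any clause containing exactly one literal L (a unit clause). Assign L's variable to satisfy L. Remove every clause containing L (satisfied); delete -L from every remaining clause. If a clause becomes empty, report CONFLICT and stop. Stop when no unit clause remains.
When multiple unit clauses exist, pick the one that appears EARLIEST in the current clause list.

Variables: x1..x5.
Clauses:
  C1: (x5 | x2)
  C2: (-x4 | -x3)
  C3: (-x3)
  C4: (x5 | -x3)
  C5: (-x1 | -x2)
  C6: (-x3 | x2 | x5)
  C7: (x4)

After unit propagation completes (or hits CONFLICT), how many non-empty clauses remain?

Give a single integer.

Answer: 2

Derivation:
unit clause [-3] forces x3=F; simplify:
  satisfied 4 clause(s); 3 remain; assigned so far: [3]
unit clause [4] forces x4=T; simplify:
  satisfied 1 clause(s); 2 remain; assigned so far: [3, 4]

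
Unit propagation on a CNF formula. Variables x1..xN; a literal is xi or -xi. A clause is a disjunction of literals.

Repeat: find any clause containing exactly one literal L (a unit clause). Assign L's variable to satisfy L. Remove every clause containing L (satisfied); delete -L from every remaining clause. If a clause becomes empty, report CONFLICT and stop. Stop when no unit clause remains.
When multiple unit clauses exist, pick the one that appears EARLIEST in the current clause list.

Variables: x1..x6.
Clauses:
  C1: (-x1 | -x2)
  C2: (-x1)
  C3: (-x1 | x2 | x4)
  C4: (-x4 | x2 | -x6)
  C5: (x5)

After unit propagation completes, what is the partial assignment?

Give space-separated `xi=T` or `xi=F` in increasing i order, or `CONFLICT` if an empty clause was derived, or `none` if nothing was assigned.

Answer: x1=F x5=T

Derivation:
unit clause [-1] forces x1=F; simplify:
  satisfied 3 clause(s); 2 remain; assigned so far: [1]
unit clause [5] forces x5=T; simplify:
  satisfied 1 clause(s); 1 remain; assigned so far: [1, 5]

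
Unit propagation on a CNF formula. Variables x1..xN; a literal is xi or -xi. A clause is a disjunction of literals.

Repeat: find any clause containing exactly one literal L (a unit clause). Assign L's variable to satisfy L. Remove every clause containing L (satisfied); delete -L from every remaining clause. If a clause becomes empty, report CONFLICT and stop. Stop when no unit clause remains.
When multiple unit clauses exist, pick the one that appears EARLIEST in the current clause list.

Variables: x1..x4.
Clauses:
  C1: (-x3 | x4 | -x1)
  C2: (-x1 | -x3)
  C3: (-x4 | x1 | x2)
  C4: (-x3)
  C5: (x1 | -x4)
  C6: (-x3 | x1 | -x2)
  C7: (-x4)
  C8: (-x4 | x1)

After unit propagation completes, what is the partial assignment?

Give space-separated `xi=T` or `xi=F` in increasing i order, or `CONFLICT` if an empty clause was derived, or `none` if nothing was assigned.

unit clause [-3] forces x3=F; simplify:
  satisfied 4 clause(s); 4 remain; assigned so far: [3]
unit clause [-4] forces x4=F; simplify:
  satisfied 4 clause(s); 0 remain; assigned so far: [3, 4]

Answer: x3=F x4=F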